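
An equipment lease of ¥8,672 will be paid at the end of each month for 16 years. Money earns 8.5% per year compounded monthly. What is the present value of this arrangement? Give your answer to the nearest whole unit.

¥908,547

This is an ordinary annuity: 192 payments of ¥8,672 at the end of each month.
Periodic rate r = 0.085/12 per month; n is counted in months.
PV = PMT × [(1 − (1+r)^−n)/r] = 8,672 × [1 − (1+r)^−192] / r = ¥908,547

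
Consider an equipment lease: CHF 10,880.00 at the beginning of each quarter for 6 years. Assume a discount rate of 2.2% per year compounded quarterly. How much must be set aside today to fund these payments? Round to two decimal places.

This is an annuity due: 24 payments of CHF 10,880.00 at the beginning of each quarter.
Periodic rate r = 0.022/4 per quarter; n is counted in quarters.
PV = PMT × [(1 − (1+r)^−n)/r] × (1+r) = 10,880 × [1 − (1+r)^−24] / r × (1+r) = CHF 245,334.86

CHF 245,334.86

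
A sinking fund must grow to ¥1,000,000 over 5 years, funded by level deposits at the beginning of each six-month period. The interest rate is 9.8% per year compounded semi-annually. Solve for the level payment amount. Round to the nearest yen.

Level annuity due; solve FV = PMT × [((1+r)^n − 1)/r] × (1+r) for PMT.
Periodic rate r = 0.098/2 per half-year; n is counted in half-years.
With n = 10: PMT = 1,000,000 / ([((1+r)^n − 1)/r] × (1+r)) = ¥76,145

¥76,145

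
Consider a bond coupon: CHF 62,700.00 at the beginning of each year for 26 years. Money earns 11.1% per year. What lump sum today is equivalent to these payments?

CHF 586,911.82

This is an annuity due: 26 payments of CHF 62,700.00 at the beginning of each year.
Periodic rate r = 0.111 per year.
PV = PMT × [(1 − (1+r)^−n)/r] × (1+r) = 62,700 × [1 − (1+r)^−26] / r × (1+r) = CHF 586,911.82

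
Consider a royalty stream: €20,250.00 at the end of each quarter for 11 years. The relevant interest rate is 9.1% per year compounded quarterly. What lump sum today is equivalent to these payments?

This is an ordinary annuity: 44 payments of €20,250.00 at the end of each quarter.
Periodic rate r = 0.091/4 per quarter; n is counted in quarters.
PV = PMT × [(1 − (1+r)^−n)/r] = 20,250 × [1 − (1+r)^−44] / r = €559,294.16

€559,294.16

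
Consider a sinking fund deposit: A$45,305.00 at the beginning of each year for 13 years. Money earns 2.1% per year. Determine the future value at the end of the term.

A$683,253.59

This is an annuity due: 13 deposits of A$45,305.00 at the beginning of each year.
Periodic rate r = 0.021 per year.
FV = PMT × [((1+r)^n − 1)/r] × (1+r) = 45,305 × [(1+r)^13 − 1] / r × (1+r) = A$683,253.59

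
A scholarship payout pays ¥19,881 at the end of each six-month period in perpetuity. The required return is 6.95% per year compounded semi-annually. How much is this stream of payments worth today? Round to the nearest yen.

Periodic rate r = 0.0695/2 per half-year.
Level perpetuity: PV = PMT / r = 19,881 / (0.0695/2) = ¥572,115.

¥572,115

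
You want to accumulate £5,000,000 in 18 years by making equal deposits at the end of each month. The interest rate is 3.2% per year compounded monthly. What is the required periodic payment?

£17,147.98

Level ordinary annuity; solve FV = PMT × [((1+r)^n − 1)/r] for PMT.
Periodic rate r = 0.032/12 per month; n is counted in months.
With n = 216: PMT = 5,000,000 / ([((1+r)^n − 1)/r]) = £17,147.98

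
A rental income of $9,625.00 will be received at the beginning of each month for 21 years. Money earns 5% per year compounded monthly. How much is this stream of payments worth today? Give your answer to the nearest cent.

$1,506,127.99

This is an annuity due: 252 payments of $9,625.00 at the beginning of each month.
Periodic rate r = 0.05/12 per month; n is counted in months.
PV = PMT × [(1 − (1+r)^−n)/r] × (1+r) = 9,625 × [1 − (1+r)^−252] / r × (1+r) = $1,506,127.99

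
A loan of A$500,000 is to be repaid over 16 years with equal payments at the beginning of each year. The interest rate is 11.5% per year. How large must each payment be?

Level annuity due; solve PV = PMT × [(1 − (1+r)^−n)/r] × (1+r) for PMT.
Periodic rate r = 0.115 per year.
With n = 16: PMT = 500,000 / ([(1 − (1+r)^−n)/r] × (1+r)) = A$62,525.73

A$62,525.73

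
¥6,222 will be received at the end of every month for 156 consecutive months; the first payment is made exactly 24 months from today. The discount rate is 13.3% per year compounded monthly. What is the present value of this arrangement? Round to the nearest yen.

Ordinary annuity of 156 payments, first payment at period 24.
Periodic rate r = 0.133/12 per month; n is counted in months.
The ordinary-annuity PV formula values the stream one period before the first payment (period 23); discount that back 23 periods:
PV₀ = 6,222 × [1 − (1+r)^−156] / r × (1+r)^−23 = ¥357,618

¥357,618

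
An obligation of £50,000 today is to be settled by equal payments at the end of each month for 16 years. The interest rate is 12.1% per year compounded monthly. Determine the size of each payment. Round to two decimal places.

Level ordinary annuity; solve PV = PMT × [(1 − (1+r)^−n)/r] for PMT.
Periodic rate r = 0.121/12 per month; n is counted in months.
With n = 192: PMT = 50,000 / ([(1 − (1+r)^−n)/r]) = £590.14

£590.14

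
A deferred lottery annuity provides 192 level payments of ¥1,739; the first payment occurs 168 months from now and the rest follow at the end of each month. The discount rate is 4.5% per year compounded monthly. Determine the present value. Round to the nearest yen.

Ordinary annuity of 192 payments, first payment at period 168.
Periodic rate r = 0.045/12 per month; n is counted in months.
The ordinary-annuity PV formula values the stream one period before the first payment (period 167); discount that back 167 periods:
PV₀ = 1,739 × [1 − (1+r)^−192] / r × (1+r)^−167 = ¥127,225

¥127,225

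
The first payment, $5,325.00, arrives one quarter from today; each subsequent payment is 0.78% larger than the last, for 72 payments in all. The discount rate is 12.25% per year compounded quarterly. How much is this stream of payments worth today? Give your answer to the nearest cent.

$186,779.59

Periodic rate r = 0.1225/4 per quarter; n is counted in quarters.
Growing ordinary annuity: PV = PMT₁ × [1 − ((1+g)/(1+r))^n] / (r − g) = 5,325 × [1 − ((1+0.0078)/(1+r))^72] / (r − 0.0078) = $186,779.59.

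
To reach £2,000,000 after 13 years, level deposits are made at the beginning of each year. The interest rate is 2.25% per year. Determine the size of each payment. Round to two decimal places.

Level annuity due; solve FV = PMT × [((1+r)^n − 1)/r] × (1+r) for PMT.
Periodic rate r = 0.0225 per year.
With n = 13: PMT = 2,000,000 / ([((1+r)^n − 1)/r] × (1+r)) = £131,201.67

£131,201.67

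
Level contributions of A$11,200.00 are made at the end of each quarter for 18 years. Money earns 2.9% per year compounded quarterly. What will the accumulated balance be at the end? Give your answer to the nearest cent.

This is an ordinary annuity: 72 deposits of A$11,200.00 at the end of each quarter.
Periodic rate r = 0.029/4 per quarter; n is counted in quarters.
FV = PMT × [((1+r)^n − 1)/r] = 11,200 × [(1+r)^72 − 1] / r = A$1,053,918.76

A$1,053,918.76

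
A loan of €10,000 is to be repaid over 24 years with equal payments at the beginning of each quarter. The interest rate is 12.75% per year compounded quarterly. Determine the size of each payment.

€324.88

Level annuity due; solve PV = PMT × [(1 − (1+r)^−n)/r] × (1+r) for PMT.
Periodic rate r = 0.1275/4 per quarter; n is counted in quarters.
With n = 96: PMT = 10,000 / ([(1 − (1+r)^−n)/r] × (1+r)) = €324.88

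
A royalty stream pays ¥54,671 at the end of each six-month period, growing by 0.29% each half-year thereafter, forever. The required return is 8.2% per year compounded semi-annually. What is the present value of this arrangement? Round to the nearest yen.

Periodic rate r = 0.082/2 per half-year.
Growing perpetuity (Gordon): PV = PMT₁ / (r − g) = 54,671 / (r − 0.0029) = ¥1,434,934.

¥1,434,934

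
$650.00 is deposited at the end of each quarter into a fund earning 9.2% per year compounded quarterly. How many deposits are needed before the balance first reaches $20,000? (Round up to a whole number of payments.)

24 payments

Periodic rate r = 0.092/4 per quarter; n is counted in quarters.
Ordinary annuity FV: 20,000 = 650 × [((1+r)^n − 1)/r].
(1+r)^n = 1 + 20,000 × r / 650, so n = ln(1 + 20,000·r/650) / ln(1+r) = 23.53.
Round up to a whole number of payments: n = 24.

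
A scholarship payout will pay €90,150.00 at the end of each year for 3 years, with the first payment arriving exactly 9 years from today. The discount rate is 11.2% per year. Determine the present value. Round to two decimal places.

Ordinary annuity of 3 payments, first payment at period 9.
Periodic rate r = 0.112 per year.
The ordinary-annuity PV formula values the stream one period before the first payment (period 8); discount that back 8 periods:
PV₀ = 90,150 × [1 − (1+r)^−3] / r × (1+r)^−8 = €93,900.75

€93,900.75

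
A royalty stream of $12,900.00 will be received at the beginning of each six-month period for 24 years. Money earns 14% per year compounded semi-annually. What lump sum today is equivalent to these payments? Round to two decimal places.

This is an annuity due: 48 payments of $12,900.00 at the beginning of each six-month period.
Periodic rate r = 0.14/2 per half-year; n is counted in half-years.
PV = PMT × [(1 − (1+r)^−n)/r] × (1+r) = 12,900 × [1 − (1+r)^−48] / r × (1+r) = $189,521.74

$189,521.74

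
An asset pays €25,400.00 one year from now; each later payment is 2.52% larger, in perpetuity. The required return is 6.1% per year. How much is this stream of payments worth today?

Periodic rate r = 0.061 per year.
Growing perpetuity (Gordon): PV = PMT₁ / (r − g) = 25,400 / (r − 0.0252) = €709,497.21.

€709,497.21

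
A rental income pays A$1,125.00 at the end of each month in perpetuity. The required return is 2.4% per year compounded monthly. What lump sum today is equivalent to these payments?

Periodic rate r = 0.024/12 per month.
Level perpetuity: PV = PMT / r = 1,125 / (0.024/12) = A$562,500.00.

A$562,500.00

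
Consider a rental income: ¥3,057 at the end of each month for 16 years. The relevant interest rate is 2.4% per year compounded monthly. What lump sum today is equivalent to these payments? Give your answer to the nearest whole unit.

¥486,991

This is an ordinary annuity: 192 payments of ¥3,057 at the end of each month.
Periodic rate r = 0.024/12 per month; n is counted in months.
PV = PMT × [(1 − (1+r)^−n)/r] = 3,057 × [1 − (1+r)^−192] / r = ¥486,991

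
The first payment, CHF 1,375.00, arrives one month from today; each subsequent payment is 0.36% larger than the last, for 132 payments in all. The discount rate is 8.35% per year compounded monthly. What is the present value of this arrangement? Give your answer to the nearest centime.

CHF 145,998.21

Periodic rate r = 0.0835/12 per month; n is counted in months.
Growing ordinary annuity: PV = PMT₁ × [1 − ((1+g)/(1+r))^n] / (r − g) = 1,375 × [1 − ((1+0.0036)/(1+r))^132] / (r − 0.0036) = CHF 145,998.21.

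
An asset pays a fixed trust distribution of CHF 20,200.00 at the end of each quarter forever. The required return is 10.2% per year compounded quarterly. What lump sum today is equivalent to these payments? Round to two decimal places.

Periodic rate r = 0.102/4 per quarter.
Level perpetuity: PV = PMT / r = 20,200 / (0.102/4) = CHF 792,156.86.

CHF 792,156.86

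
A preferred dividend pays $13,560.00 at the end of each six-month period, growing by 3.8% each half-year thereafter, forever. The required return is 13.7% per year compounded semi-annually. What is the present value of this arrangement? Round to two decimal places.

$444,590.16

Periodic rate r = 0.137/2 per half-year.
Growing perpetuity (Gordon): PV = PMT₁ / (r − g) = 13,560 / (r − 0.038) = $444,590.16.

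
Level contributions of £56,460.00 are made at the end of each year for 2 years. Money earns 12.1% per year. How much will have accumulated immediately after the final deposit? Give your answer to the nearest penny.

This is an ordinary annuity: 2 deposits of £56,460.00 at the end of each year.
Periodic rate r = 0.121 per year.
FV = PMT × [((1+r)^n − 1)/r] = 56,460 × [(1+r)^2 − 1] / r = £119,751.66

£119,751.66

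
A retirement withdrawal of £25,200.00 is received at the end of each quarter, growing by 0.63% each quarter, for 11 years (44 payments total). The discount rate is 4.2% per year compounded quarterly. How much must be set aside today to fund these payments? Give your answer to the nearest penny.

Periodic rate r = 0.042/4 per quarter; n is counted in quarters.
Growing ordinary annuity: PV = PMT₁ × [1 − ((1+g)/(1+r))^n] / (r − g) = 25,200 × [1 − ((1+0.0063)/(1+r))^44] / (r − 0.0063) = £1,004,694.39.

£1,004,694.39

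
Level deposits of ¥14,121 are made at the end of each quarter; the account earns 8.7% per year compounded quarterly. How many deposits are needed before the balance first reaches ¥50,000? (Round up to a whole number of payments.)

Periodic rate r = 0.087/4 per quarter; n is counted in quarters.
Ordinary annuity FV: 50,000 = 14,121 × [((1+r)^n − 1)/r].
(1+r)^n = 1 + 50,000 × r / 14,121, so n = ln(1 + 50,000·r/14,121) / ln(1+r) = 3.45.
Round up to a whole number of payments: n = 4.

4 payments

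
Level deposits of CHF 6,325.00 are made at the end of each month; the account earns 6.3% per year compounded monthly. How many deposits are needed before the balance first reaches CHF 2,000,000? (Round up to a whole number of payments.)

Periodic rate r = 0.063/12 per month; n is counted in months.
Ordinary annuity FV: 2,000,000 = 6,325 × [((1+r)^n − 1)/r].
(1+r)^n = 1 + 2,000,000 × r / 6,325, so n = ln(1 + 2,000,000·r/6,325) / ln(1+r) = 186.84.
Round up to a whole number of payments: n = 187.

187 payments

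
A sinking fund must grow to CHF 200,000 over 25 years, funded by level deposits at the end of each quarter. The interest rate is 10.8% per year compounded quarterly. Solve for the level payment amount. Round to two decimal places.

Level ordinary annuity; solve FV = PMT × [((1+r)^n − 1)/r] for PMT.
Periodic rate r = 0.108/4 per quarter; n is counted in quarters.
With n = 100: PMT = 200,000 / ([((1+r)^n − 1)/r]) = CHF 404.30

CHF 404.30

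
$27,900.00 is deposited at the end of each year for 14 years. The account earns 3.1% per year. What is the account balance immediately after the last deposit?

This is an ordinary annuity: 14 deposits of $27,900.00 at the end of each year.
Periodic rate r = 0.031 per year.
FV = PMT × [((1+r)^n − 1)/r] = 27,900 × [(1+r)^14 − 1] / r = $479,951.50

$479,951.50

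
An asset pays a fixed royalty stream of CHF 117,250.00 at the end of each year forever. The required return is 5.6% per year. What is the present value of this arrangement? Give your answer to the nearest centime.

Periodic rate r = 0.056 per year.
Level perpetuity: PV = PMT / r = 117,250 / (0.056) = CHF 2,093,750.00.

CHF 2,093,750.00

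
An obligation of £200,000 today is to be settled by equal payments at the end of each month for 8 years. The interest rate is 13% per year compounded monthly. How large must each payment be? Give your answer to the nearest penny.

£3,361.45

Level ordinary annuity; solve PV = PMT × [(1 − (1+r)^−n)/r] for PMT.
Periodic rate r = 0.13/12 per month; n is counted in months.
With n = 96: PMT = 200,000 / ([(1 − (1+r)^−n)/r]) = £3,361.45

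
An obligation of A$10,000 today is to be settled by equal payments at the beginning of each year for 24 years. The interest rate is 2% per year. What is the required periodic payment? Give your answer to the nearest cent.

A$518.34

Level annuity due; solve PV = PMT × [(1 − (1+r)^−n)/r] × (1+r) for PMT.
Periodic rate r = 0.02 per year.
With n = 24: PMT = 10,000 / ([(1 − (1+r)^−n)/r] × (1+r)) = A$518.34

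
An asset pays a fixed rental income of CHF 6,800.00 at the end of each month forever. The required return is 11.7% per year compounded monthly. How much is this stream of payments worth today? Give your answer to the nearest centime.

Periodic rate r = 0.117/12 per month.
Level perpetuity: PV = PMT / r = 6,800 / (0.117/12) = CHF 697,435.90.

CHF 697,435.90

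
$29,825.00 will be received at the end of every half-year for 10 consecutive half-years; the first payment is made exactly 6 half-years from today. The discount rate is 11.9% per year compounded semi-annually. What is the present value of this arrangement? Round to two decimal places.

$164,811.69

Ordinary annuity of 10 payments, first payment at period 6.
Periodic rate r = 0.119/2 per half-year; n is counted in half-years.
The ordinary-annuity PV formula values the stream one period before the first payment (period 5); discount that back 5 periods:
PV₀ = 29,825 × [1 − (1+r)^−10] / r × (1+r)^−5 = $164,811.69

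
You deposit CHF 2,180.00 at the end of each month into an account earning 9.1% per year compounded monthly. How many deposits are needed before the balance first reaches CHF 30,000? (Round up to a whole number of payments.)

Periodic rate r = 0.091/12 per month; n is counted in months.
Ordinary annuity FV: 30,000 = 2,180 × [((1+r)^n − 1)/r].
(1+r)^n = 1 + 30,000 × r / 2,180, so n = ln(1 + 30,000·r/2,180) / ln(1+r) = 13.14.
Round up to a whole number of payments: n = 14.

14 payments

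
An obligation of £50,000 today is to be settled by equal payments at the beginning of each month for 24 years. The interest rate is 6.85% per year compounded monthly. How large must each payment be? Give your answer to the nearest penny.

£352.15

Level annuity due; solve PV = PMT × [(1 − (1+r)^−n)/r] × (1+r) for PMT.
Periodic rate r = 0.0685/12 per month; n is counted in months.
With n = 288: PMT = 50,000 / ([(1 − (1+r)^−n)/r] × (1+r)) = £352.15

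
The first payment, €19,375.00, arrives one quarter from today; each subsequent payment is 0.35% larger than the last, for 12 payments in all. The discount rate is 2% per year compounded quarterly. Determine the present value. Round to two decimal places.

Periodic rate r = 0.02/4 per quarter; n is counted in quarters.
Growing ordinary annuity: PV = PMT₁ × [1 − ((1+g)/(1+r))^n] / (r − g) = 19,375 × [1 − ((1+0.0035)/(1+r))^12] / (r − 0.0035) = €229,453.61.

€229,453.61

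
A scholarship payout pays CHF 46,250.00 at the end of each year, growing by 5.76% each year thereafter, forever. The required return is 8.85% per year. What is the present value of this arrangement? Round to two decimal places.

CHF 1,496,763.75

Periodic rate r = 0.0885 per year.
Growing perpetuity (Gordon): PV = PMT₁ / (r − g) = 46,250 / (r − 0.0576) = CHF 1,496,763.75.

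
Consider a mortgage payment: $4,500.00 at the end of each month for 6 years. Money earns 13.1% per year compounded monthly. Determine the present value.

$223,581.13

This is an ordinary annuity: 72 payments of $4,500.00 at the end of each month.
Periodic rate r = 0.131/12 per month; n is counted in months.
PV = PMT × [(1 − (1+r)^−n)/r] = 4,500 × [1 − (1+r)^−72] / r = $223,581.13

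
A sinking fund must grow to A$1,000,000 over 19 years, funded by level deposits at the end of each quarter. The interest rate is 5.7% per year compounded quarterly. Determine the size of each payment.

A$7,379.46

Level ordinary annuity; solve FV = PMT × [((1+r)^n − 1)/r] for PMT.
Periodic rate r = 0.057/4 per quarter; n is counted in quarters.
With n = 76: PMT = 1,000,000 / ([((1+r)^n − 1)/r]) = A$7,379.46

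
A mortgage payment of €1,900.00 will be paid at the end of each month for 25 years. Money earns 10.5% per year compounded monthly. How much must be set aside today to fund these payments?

€201,232.45

This is an ordinary annuity: 300 payments of €1,900.00 at the end of each month.
Periodic rate r = 0.105/12 per month; n is counted in months.
PV = PMT × [(1 − (1+r)^−n)/r] = 1,900 × [1 − (1+r)^−300] / r = €201,232.45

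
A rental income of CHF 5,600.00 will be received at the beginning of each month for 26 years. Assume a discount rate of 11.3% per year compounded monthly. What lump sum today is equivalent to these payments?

CHF 568,051.80

This is an annuity due: 312 payments of CHF 5,600.00 at the beginning of each month.
Periodic rate r = 0.113/12 per month; n is counted in months.
PV = PMT × [(1 − (1+r)^−n)/r] × (1+r) = 5,600 × [1 − (1+r)^−312] / r × (1+r) = CHF 568,051.80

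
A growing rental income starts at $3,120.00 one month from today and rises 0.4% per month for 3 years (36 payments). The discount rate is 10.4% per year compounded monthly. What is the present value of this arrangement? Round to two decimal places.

$102,794.29

Periodic rate r = 0.104/12 per month; n is counted in months.
Growing ordinary annuity: PV = PMT₁ × [1 − ((1+g)/(1+r))^n] / (r − g) = 3,120 × [1 − ((1+0.004)/(1+r))^36] / (r − 0.004) = $102,794.29.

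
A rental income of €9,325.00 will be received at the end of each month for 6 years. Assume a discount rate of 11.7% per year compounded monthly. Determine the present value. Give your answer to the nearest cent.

€480,805.52

This is an ordinary annuity: 72 payments of €9,325.00 at the end of each month.
Periodic rate r = 0.117/12 per month; n is counted in months.
PV = PMT × [(1 − (1+r)^−n)/r] = 9,325 × [1 − (1+r)^−72] / r = €480,805.52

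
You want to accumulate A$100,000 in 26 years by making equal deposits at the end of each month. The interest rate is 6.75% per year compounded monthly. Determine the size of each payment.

A$118.29

Level ordinary annuity; solve FV = PMT × [((1+r)^n − 1)/r] for PMT.
Periodic rate r = 0.0675/12 per month; n is counted in months.
With n = 312: PMT = 100,000 / ([((1+r)^n − 1)/r]) = A$118.29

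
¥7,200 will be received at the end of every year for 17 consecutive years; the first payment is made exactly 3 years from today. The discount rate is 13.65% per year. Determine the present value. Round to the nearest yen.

Ordinary annuity of 17 payments, first payment at period 3.
Periodic rate r = 0.1365 per year.
The ordinary-annuity PV formula values the stream one period before the first payment (period 2); discount that back 2 periods:
PV₀ = 7,200 × [1 − (1+r)^−17] / r × (1+r)^−2 = ¥36,199

¥36,199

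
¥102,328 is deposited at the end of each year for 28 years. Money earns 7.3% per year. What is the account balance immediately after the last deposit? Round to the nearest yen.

¥8,678,323

This is an ordinary annuity: 28 deposits of ¥102,328 at the end of each year.
Periodic rate r = 0.073 per year.
FV = PMT × [((1+r)^n − 1)/r] = 102,328 × [(1+r)^28 − 1] / r = ¥8,678,323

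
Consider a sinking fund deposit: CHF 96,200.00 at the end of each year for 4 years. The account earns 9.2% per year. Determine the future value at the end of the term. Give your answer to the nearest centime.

This is an ordinary annuity: 4 deposits of CHF 96,200.00 at the end of each year.
Periodic rate r = 0.092 per year.
FV = PMT × [((1+r)^n − 1)/r] = 96,200 × [(1+r)^4 − 1] / r = CHF 441,234.26

CHF 441,234.26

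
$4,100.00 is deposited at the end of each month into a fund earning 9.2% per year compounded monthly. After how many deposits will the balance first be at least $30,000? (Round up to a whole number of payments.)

Periodic rate r = 0.092/12 per month; n is counted in months.
Ordinary annuity FV: 30,000 = 4,100 × [((1+r)^n − 1)/r].
(1+r)^n = 1 + 30,000 × r / 4,100, so n = ln(1 + 30,000·r/4,100) / ln(1+r) = 7.15.
Round up to a whole number of payments: n = 8.

8 payments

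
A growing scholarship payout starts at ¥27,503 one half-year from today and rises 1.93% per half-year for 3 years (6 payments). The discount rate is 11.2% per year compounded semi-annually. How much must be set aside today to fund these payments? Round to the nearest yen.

¥143,303

Periodic rate r = 0.112/2 per half-year; n is counted in half-years.
Growing ordinary annuity: PV = PMT₁ × [1 − ((1+g)/(1+r))^n] / (r − g) = 27,503 × [1 − ((1+0.0193)/(1+r))^6] / (r − 0.0193) = ¥143,303.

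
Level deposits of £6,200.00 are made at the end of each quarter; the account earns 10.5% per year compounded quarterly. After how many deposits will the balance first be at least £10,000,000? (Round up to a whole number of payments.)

146 payments

Periodic rate r = 0.105/4 per quarter; n is counted in quarters.
Ordinary annuity FV: 10,000,000 = 6,200 × [((1+r)^n − 1)/r].
(1+r)^n = 1 + 10,000,000 × r / 6,200, so n = ln(1 + 10,000,000·r/6,200) / ln(1+r) = 145.46.
Round up to a whole number of payments: n = 146.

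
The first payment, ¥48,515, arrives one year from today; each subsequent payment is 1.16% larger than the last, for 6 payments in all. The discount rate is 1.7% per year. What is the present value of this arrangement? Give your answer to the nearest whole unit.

Periodic rate r = 0.017 per year.
Growing ordinary annuity: PV = PMT₁ × [1 − ((1+g)/(1+r))^n] / (r − g) = 48,515 × [1 − ((1+0.0116)/(1+r))^6] / (r − 0.0116) = ¥282,452.

¥282,452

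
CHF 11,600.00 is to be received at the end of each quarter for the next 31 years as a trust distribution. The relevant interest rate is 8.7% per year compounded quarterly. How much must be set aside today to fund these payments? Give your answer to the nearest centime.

CHF 496,328.15

This is an ordinary annuity: 124 payments of CHF 11,600.00 at the end of each quarter.
Periodic rate r = 0.087/4 per quarter; n is counted in quarters.
PV = PMT × [(1 − (1+r)^−n)/r] = 11,600 × [1 − (1+r)^−124] / r = CHF 496,328.15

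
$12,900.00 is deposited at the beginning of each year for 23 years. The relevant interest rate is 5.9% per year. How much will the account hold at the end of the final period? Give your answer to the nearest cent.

$633,903.46

This is an annuity due: 23 deposits of $12,900.00 at the beginning of each year.
Periodic rate r = 0.059 per year.
FV = PMT × [((1+r)^n − 1)/r] × (1+r) = 12,900 × [(1+r)^23 − 1] / r × (1+r) = $633,903.46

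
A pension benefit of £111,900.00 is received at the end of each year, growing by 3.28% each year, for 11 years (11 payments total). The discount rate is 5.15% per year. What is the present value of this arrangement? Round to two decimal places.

Periodic rate r = 0.0515 per year.
Growing ordinary annuity: PV = PMT₁ × [1 − ((1+g)/(1+r))^n] / (r − g) = 111,900 × [1 − ((1+0.0328)/(1+r))^11] / (r − 0.0328) = £1,071,882.61.

£1,071,882.61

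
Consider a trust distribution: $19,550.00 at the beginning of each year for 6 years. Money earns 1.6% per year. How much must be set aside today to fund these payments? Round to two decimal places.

$112,777.72

This is an annuity due: 6 payments of $19,550.00 at the beginning of each year.
Periodic rate r = 0.016 per year.
PV = PMT × [(1 − (1+r)^−n)/r] × (1+r) = 19,550 × [1 − (1+r)^−6] / r × (1+r) = $112,777.72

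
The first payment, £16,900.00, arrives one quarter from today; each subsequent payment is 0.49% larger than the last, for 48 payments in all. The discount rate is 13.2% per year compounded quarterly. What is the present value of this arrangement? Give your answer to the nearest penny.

Periodic rate r = 0.132/4 per quarter; n is counted in quarters.
Growing ordinary annuity: PV = PMT₁ × [1 − ((1+g)/(1+r))^n] / (r − g) = 16,900 × [1 − ((1+0.0049)/(1+r))^48] / (r − 0.0049) = £441,371.32.

£441,371.32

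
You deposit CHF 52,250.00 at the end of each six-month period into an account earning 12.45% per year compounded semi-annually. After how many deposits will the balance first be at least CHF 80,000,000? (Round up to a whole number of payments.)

Periodic rate r = 0.1245/2 per half-year; n is counted in half-years.
Ordinary annuity FV: 80,000,000 = 52,250 × [((1+r)^n − 1)/r].
(1+r)^n = 1 + 80,000,000 × r / 52,250, so n = ln(1 + 80,000,000·r/52,250) / ln(1+r) = 75.64.
Round up to a whole number of payments: n = 76.

76 payments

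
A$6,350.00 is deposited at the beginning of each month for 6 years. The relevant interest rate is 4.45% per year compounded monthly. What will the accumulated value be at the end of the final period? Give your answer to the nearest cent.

This is an annuity due: 72 deposits of A$6,350.00 at the beginning of each month.
Periodic rate r = 0.0445/12 per month; n is counted in months.
FV = PMT × [((1+r)^n − 1)/r] × (1+r) = 6,350 × [(1+r)^72 − 1] / r × (1+r) = A$524,886.38

A$524,886.38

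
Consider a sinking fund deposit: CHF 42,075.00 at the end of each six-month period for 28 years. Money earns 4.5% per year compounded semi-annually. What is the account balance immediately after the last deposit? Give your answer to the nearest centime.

This is an ordinary annuity: 56 deposits of CHF 42,075.00 at the end of each six-month period.
Periodic rate r = 0.045/2 per half-year; n is counted in half-years.
FV = PMT × [((1+r)^n − 1)/r] = 42,075 × [(1+r)^56 − 1] / r = CHF 4,631,107.40

CHF 4,631,107.40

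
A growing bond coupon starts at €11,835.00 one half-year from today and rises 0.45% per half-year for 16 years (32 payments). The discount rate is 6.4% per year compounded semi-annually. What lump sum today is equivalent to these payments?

€249,027.91

Periodic rate r = 0.064/2 per half-year; n is counted in half-years.
Growing ordinary annuity: PV = PMT₁ × [1 − ((1+g)/(1+r))^n] / (r − g) = 11,835 × [1 − ((1+0.0045)/(1+r))^32] / (r − 0.0045) = €249,027.91.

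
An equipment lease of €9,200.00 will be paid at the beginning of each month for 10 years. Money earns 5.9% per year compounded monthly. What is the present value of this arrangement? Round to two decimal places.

This is an annuity due: 120 payments of €9,200.00 at the beginning of each month.
Periodic rate r = 0.059/12 per month; n is counted in months.
PV = PMT × [(1 − (1+r)^−n)/r] × (1+r) = 9,200 × [1 − (1+r)^−120] / r × (1+r) = €836,528.94

€836,528.94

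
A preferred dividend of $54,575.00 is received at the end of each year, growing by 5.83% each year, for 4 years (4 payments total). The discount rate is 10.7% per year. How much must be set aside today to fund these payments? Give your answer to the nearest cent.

Periodic rate r = 0.107 per year.
Growing ordinary annuity: PV = PMT₁ × [1 − ((1+g)/(1+r))^n] / (r − g) = 54,575 × [1 − ((1+0.0583)/(1+r))^4] / (r − 0.0583) = $184,564.06.

$184,564.06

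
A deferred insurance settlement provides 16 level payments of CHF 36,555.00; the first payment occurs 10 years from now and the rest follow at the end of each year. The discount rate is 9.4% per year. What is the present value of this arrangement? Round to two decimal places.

CHF 132,094.41

Ordinary annuity of 16 payments, first payment at period 10.
Periodic rate r = 0.094 per year.
The ordinary-annuity PV formula values the stream one period before the first payment (period 9); discount that back 9 periods:
PV₀ = 36,555 × [1 − (1+r)^−16] / r × (1+r)^−9 = CHF 132,094.41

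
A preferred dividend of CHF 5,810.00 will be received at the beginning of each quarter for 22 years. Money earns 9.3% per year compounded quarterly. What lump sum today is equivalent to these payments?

This is an annuity due: 88 payments of CHF 5,810.00 at the beginning of each quarter.
Periodic rate r = 0.093/4 per quarter; n is counted in quarters.
PV = PMT × [(1 − (1+r)^−n)/r] × (1+r) = 5,810 × [1 − (1+r)^−88] / r × (1+r) = CHF 221,869.46

CHF 221,869.46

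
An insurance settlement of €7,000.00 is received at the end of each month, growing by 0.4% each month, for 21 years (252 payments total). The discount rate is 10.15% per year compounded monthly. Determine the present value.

€1,056,031.53

Periodic rate r = 0.1015/12 per month; n is counted in months.
Growing ordinary annuity: PV = PMT₁ × [1 − ((1+g)/(1+r))^n] / (r − g) = 7,000 × [1 − ((1+0.004)/(1+r))^252] / (r − 0.004) = €1,056,031.53.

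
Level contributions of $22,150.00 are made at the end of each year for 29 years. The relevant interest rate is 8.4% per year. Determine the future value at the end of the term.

$2,471,223.23

This is an ordinary annuity: 29 deposits of $22,150.00 at the end of each year.
Periodic rate r = 0.084 per year.
FV = PMT × [((1+r)^n − 1)/r] = 22,150 × [(1+r)^29 − 1] / r = $2,471,223.23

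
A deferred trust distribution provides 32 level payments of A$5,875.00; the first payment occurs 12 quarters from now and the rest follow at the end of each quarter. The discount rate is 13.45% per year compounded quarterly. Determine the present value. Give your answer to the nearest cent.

A$79,293.36

Ordinary annuity of 32 payments, first payment at period 12.
Periodic rate r = 0.1345/4 per quarter; n is counted in quarters.
The ordinary-annuity PV formula values the stream one period before the first payment (period 11); discount that back 11 periods:
PV₀ = 5,875 × [1 − (1+r)^−32] / r × (1+r)^−11 = A$79,293.36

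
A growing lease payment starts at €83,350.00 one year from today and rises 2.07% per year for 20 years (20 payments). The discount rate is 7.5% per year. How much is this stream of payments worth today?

€990,615.02

Periodic rate r = 0.075 per year.
Growing ordinary annuity: PV = PMT₁ × [1 − ((1+g)/(1+r))^n] / (r − g) = 83,350 × [1 − ((1+0.0207)/(1+r))^20] / (r − 0.0207) = €990,615.02.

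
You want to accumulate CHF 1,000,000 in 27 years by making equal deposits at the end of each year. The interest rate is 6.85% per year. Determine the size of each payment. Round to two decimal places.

CHF 13,747.00

Level ordinary annuity; solve FV = PMT × [((1+r)^n − 1)/r] for PMT.
Periodic rate r = 0.0685 per year.
With n = 27: PMT = 1,000,000 / ([((1+r)^n − 1)/r]) = CHF 13,747.00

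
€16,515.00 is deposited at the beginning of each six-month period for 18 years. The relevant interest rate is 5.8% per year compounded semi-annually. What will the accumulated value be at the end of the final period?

€1,054,023.38

This is an annuity due: 36 deposits of €16,515.00 at the beginning of each six-month period.
Periodic rate r = 0.058/2 per half-year; n is counted in half-years.
FV = PMT × [((1+r)^n − 1)/r] × (1+r) = 16,515 × [(1+r)^36 − 1] / r × (1+r) = €1,054,023.38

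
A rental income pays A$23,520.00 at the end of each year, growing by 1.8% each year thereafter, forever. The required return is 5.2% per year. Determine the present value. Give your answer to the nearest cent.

Periodic rate r = 0.052 per year.
Growing perpetuity (Gordon): PV = PMT₁ / (r − g) = 23,520 / (r − 0.018) = A$691,764.71.

A$691,764.71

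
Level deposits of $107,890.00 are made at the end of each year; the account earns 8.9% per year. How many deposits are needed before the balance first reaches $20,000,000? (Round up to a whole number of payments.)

34 payments

Periodic rate r = 0.089 per year.
Ordinary annuity FV: 20,000,000 = 107,890 × [((1+r)^n − 1)/r].
(1+r)^n = 1 + 20,000,000 × r / 107,890, so n = ln(1 + 20,000,000·r/107,890) / ln(1+r) = 33.57.
Round up to a whole number of payments: n = 34.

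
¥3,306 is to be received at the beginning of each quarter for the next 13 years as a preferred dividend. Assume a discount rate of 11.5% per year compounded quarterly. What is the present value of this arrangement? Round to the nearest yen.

This is an annuity due: 52 payments of ¥3,306 at the beginning of each quarter.
Periodic rate r = 0.115/4 per quarter; n is counted in quarters.
PV = PMT × [(1 − (1+r)^−n)/r] × (1+r) = 3,306 × [1 − (1+r)^−52] / r × (1+r) = ¥91,204

¥91,204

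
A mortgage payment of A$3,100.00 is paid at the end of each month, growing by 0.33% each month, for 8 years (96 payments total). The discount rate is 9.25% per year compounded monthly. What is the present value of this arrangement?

A$241,577.64

Periodic rate r = 0.0925/12 per month; n is counted in months.
Growing ordinary annuity: PV = PMT₁ × [1 − ((1+g)/(1+r))^n] / (r − g) = 3,100 × [1 − ((1+0.0033)/(1+r))^96] / (r − 0.0033) = A$241,577.64.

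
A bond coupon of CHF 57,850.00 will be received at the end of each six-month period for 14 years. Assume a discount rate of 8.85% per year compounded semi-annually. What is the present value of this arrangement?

This is an ordinary annuity: 28 payments of CHF 57,850.00 at the end of each six-month period.
Periodic rate r = 0.0885/2 per half-year; n is counted in half-years.
PV = PMT × [(1 − (1+r)^−n)/r] = 57,850 × [1 − (1+r)^−28] / r = CHF 918,420.82

CHF 918,420.82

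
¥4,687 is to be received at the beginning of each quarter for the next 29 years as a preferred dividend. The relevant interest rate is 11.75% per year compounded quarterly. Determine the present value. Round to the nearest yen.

¥158,530

This is an annuity due: 116 payments of ¥4,687 at the beginning of each quarter.
Periodic rate r = 0.1175/4 per quarter; n is counted in quarters.
PV = PMT × [(1 − (1+r)^−n)/r] × (1+r) = 4,687 × [1 − (1+r)^−116] / r × (1+r) = ¥158,530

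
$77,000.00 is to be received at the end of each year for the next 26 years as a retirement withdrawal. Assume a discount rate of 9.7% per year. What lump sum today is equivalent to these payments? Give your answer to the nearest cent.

$722,307.74

This is an ordinary annuity: 26 payments of $77,000.00 at the end of each year.
Periodic rate r = 0.097 per year.
PV = PMT × [(1 − (1+r)^−n)/r] = 77,000 × [1 − (1+r)^−26] / r = $722,307.74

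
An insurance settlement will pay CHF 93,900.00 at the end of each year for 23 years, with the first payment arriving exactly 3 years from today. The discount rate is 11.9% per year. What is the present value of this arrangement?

CHF 582,706.83

Ordinary annuity of 23 payments, first payment at period 3.
Periodic rate r = 0.119 per year.
The ordinary-annuity PV formula values the stream one period before the first payment (period 2); discount that back 2 periods:
PV₀ = 93,900 × [1 − (1+r)^−23] / r × (1+r)^−2 = CHF 582,706.83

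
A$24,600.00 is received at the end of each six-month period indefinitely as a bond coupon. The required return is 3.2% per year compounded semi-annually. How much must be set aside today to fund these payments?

Periodic rate r = 0.032/2 per half-year.
Level perpetuity: PV = PMT / r = 24,600 / (0.032/2) = A$1,537,500.00.

A$1,537,500.00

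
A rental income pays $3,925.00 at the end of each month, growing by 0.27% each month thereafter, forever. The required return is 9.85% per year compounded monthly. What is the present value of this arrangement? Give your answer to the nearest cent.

Periodic rate r = 0.0985/12 per month.
Growing perpetuity (Gordon): PV = PMT₁ / (r − g) = 3,925 / (r − 0.0027) = $712,556.73.

$712,556.73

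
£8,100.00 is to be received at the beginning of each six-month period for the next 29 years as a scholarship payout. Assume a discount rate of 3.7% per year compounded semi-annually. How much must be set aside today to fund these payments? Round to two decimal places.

This is an annuity due: 58 payments of £8,100.00 at the beginning of each six-month period.
Periodic rate r = 0.037/2 per half-year; n is counted in half-years.
PV = PMT × [(1 − (1+r)^−n)/r] × (1+r) = 8,100 × [1 − (1+r)^−58] / r × (1+r) = £291,932.99

£291,932.99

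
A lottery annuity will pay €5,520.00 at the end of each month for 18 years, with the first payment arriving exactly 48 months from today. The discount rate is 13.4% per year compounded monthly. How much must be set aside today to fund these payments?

€266,677.18

Ordinary annuity of 216 payments, first payment at period 48.
Periodic rate r = 0.134/12 per month; n is counted in months.
The ordinary-annuity PV formula values the stream one period before the first payment (period 47); discount that back 47 periods:
PV₀ = 5,520 × [1 − (1+r)^−216] / r × (1+r)^−47 = €266,677.18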